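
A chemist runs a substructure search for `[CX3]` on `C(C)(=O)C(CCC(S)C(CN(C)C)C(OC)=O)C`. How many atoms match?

2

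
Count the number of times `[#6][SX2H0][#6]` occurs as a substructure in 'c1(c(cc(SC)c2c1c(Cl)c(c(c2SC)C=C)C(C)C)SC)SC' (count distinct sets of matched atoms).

[#6][SX2H0][#6] is the SMARTS for a thioether: an aliphatic sulfur bridging two carbons with no H on the sulfur.
The molecule carries 4 separate instances of a methylthio ether (-SCH3) meeting every constraint; each maps to a distinct set of atoms, giving 4 matches.

4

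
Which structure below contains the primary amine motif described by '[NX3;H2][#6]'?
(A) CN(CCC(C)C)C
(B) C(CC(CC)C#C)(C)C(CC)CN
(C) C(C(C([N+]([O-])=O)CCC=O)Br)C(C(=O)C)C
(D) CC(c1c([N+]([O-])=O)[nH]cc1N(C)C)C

[NX3;H2][#6] describes a trivalent nitrogen with two H attached to carbon (a primary amine).
(A) has a dimethylamino group (-N(CH3)2) but the nitrogen has H0, not H2.
(B) contains a primary amino group (-NH2), which satisfies every atom and bond constraint.
(C) has a nitro group (-[N+](=O)[O-]) but the nitrogen is [N+] with no H, not NX3H2.
(D) has a nitro group (-[N+](=O)[O-]) but the nitrogen is [N+] with no H, not NX3H2.
So the answer is (B).

B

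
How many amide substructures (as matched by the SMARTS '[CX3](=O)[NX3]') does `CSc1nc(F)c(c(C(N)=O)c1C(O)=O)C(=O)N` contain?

2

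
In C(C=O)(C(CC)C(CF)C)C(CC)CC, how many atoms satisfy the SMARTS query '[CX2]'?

The query [CX2] means: C with X2: aliphatic carbon with exactly 2 total connections.
Check the 15 heavy atoms by environment: 12× C (X4) → no; 1× C (X3) → no; 1× O (X1) → no; 1× F (X1) → no.
No environment satisfies the query, so 0 matching atoms.

0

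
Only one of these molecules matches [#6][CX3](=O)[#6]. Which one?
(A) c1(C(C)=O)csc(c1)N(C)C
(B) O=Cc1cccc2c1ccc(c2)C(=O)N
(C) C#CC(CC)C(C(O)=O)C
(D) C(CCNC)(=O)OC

A

[#6][CX3](=O)[#6] describes a carbonyl carbon (no H) flanked by two carbons (a ketone).
(A) contains an acetyl/ketone group (-C(=O)CH3), which satisfies every atom and bond constraint.
(B) has an aldehyde (-CHO) but the carbonyl carbon has H1, so it is not flanked by two carbons.
(C) has a carboxylic acid group (-C(=O)OH) but one neighbour of the carbonyl carbon is O, not C.
(D) has a methyl-ester group (-C(=O)OCH3) but one neighbour of the carbonyl carbon is O, not C.
So the answer is (A).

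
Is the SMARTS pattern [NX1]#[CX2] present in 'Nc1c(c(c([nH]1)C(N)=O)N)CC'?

No

The pattern [NX1]#[CX2] describes a nitrogen triple-bonded to a two-connected carbon — a nitrile.
The closest candidate here is a primary amino group (-NH2), but the nitrogen is NX3 (three connections), not NX1 triple-bonded. No other fragment satisfies the full query, so there is no match.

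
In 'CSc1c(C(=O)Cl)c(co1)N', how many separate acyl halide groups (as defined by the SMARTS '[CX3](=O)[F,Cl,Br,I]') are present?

[CX3](=O)[F,Cl,Br,I] is the SMARTS for an acyl halide: a carbonyl carbon bonded to a halogen.
Exactly one fragment in the molecule meets all constraints, giving 1 match.

1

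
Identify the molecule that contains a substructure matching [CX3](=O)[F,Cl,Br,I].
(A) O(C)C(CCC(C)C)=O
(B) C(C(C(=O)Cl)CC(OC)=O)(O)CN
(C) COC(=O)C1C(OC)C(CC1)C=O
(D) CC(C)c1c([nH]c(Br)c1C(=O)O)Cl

B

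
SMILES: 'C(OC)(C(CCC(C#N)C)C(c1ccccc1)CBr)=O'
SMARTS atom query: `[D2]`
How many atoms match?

The query [D2] means: atom with exactly two heavy-atom neighbours.
Check the 20 heavy atoms by environment: 2× C (D1) → no; 4× C (D3) → no; 4× C (D2) → match; 1× c (aromatic, D3) → no; 5× c (aromatic, D2) → match; 1× N (D1) → no; 1× O (D1) → no; 1× O (D2) → match; 1× Br (D1) → no.
Summing the matching environments: 4 + 5 + 1 = 10 matching atoms.

10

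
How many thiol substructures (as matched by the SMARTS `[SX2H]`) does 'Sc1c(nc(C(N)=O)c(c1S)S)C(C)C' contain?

3

[SX2H] is the SMARTS for a thiol: an aliphatic sulfur with two connections, one being H.
The molecule carries 3 separate instances of a thiol (-SH) meeting every constraint; each maps to a distinct set of atoms, giving 3 matches.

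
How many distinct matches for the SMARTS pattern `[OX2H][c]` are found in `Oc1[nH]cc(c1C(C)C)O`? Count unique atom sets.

2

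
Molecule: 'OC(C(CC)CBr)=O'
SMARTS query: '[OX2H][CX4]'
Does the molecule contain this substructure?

The pattern [OX2H][CX4] describes a hydroxyl oxygen bound to an sp3 (X4) carbon — an aliphatic alcohol.
The closest candidate here is a carboxylic acid group (-C(=O)OH), but the -OH is on a CX3 carbonyl carbon, not a CX4 carbon. No other fragment satisfies the full query, so there is no match.

No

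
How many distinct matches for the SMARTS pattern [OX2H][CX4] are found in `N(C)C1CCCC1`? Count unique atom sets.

[OX2H][CX4] is the SMARTS for an aliphatic alcohol: a hydroxyl oxygen bound to an sp3 (X4) carbon.
No fragment in the molecule satisfies every constraint, giving 0 matches.

0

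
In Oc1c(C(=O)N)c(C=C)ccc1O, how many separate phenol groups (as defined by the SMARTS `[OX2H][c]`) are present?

2

[OX2H][c] is the SMARTS for a phenol: a hydroxyl oxygen attached to an aromatic carbon.
The molecule carries 2 separate instances of a hydroxyl group (-OH) meeting every constraint; each maps to a distinct set of atoms, giving 2 matches.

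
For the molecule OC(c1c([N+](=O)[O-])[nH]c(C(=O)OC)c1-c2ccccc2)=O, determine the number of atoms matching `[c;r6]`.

Check the 21 heavy atoms by environment: 1× n (aromatic, in 5-ring) → no; 4× c (aromatic, in 5-ring) → no; 3× C (acyclic) → no; 5× O (acyclic) → no; 6× c (aromatic, in 6-ring) → match; 1× N (charge +1, acyclic) → no; 1× O (charge -1, acyclic) → no.
That gives 6 matching atoms.

6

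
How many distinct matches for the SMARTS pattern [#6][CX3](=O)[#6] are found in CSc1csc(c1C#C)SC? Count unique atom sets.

[#6][CX3](=O)[#6] is the SMARTS for a ketone: a carbonyl carbon (no H) flanked by two carbons.
No fragment in the molecule satisfies every constraint, giving 0 matches.

0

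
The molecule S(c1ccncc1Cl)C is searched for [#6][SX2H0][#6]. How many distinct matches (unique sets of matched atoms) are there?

[#6][SX2H0][#6] is the SMARTS for a thioether: an aliphatic sulfur bridging two carbons with no H on the sulfur.
Exactly one fragment in the molecule meets all constraints, giving 1 match.

1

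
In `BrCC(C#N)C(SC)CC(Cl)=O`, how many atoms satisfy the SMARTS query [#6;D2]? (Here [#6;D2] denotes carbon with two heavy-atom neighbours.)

3

The query [#6;D2] means: any carbon bonded to exactly two heavy atoms.
Check the 12 heavy atoms by environment: 3× C (D2) → match; 3× C (D3) → no; 1× S (D2) → no; 1× C (D1) → no; 1× N (D1) → no; 1× O (D1) → no; 1× Cl (D1) → no; 1× Br (D1) → no.
That gives 3 matching atoms.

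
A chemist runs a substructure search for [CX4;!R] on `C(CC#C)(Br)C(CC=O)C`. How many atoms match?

Check the 10 heavy atoms by environment: 5× C (X4, acyclic) → match; 1× C (X3, acyclic) → no; 1× O (X1, acyclic) → no; 1× Br (X1, acyclic) → no; 2× C (X2, acyclic) → no.
That gives 5 matching atoms.

5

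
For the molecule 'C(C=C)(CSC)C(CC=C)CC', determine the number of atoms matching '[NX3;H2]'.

0

The query [NX3;H2] means: aliphatic N with 3 total connections, two of them H — an -NH2 nitrogen (amine or amide).
Check the 12 heavy atoms by environment: 3× C (H2, X4) → no; 2× C (H1, X4) → no; 2× C (H1, X3) → no; 2× C (H2, X3) → no; 1× S (H0, X2) → no; 2× C (H3, X4) → no.
No environment satisfies the query, so 0 matching atoms.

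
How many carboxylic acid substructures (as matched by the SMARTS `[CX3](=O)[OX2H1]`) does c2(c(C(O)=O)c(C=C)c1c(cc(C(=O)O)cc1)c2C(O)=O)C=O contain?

[CX3](=O)[OX2H1] is the SMARTS for a carboxylic acid: an sp2 carbon double-bonded to O and single-bonded to an -OH oxygen.
The molecule carries 3 separate instances of a carboxylic acid group (-C(=O)OH) meeting every constraint; each maps to a distinct set of atoms, giving 3 matches.

3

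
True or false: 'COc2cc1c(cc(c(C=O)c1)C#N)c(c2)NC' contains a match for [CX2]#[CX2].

The pattern [CX2]#[CX2] describes a carbon-carbon triple bond — an alkyne.
The closest candidate here is a nitrile (-C#N), but the triple bond is C#N, not C#C. No other fragment satisfies the full query, so there is no match.

False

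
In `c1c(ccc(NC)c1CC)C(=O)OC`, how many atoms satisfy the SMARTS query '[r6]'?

The query [r6] means: r6 matches atoms in a six-membered ring.
Check the 14 heavy atoms by environment: 6× c (aromatic, in 6-ring) → match; 5× C (acyclic) → no; 2× O (acyclic) → no; 1× N (acyclic) → no.
That gives 6 matching atoms.

6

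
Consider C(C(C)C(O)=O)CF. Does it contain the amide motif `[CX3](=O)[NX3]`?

The pattern [CX3](=O)[NX3] describes a carbonyl carbon bonded to a trivalent nitrogen — an amide.
The closest candidate here is a carboxylic acid group (-C(=O)OH), but the carbonyl is bonded to O, not to an NX3 nitrogen. No other fragment satisfies the full query, so there is no match.

No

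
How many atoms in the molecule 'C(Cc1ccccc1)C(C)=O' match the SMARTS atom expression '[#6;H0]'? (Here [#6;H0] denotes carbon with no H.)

2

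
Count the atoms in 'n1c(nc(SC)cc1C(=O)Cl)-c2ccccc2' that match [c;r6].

Check the 17 heavy atoms by environment: 2× n (aromatic, in 6-ring) → no; 10× c (aromatic, in 6-ring) → match; 1× S (acyclic) → no; 2× C (acyclic) → no; 1× O (acyclic) → no; 1× Cl (acyclic) → no.
That gives 10 matching atoms.

10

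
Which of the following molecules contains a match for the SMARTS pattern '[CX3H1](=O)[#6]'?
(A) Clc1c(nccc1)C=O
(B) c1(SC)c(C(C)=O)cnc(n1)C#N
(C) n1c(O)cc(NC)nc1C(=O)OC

A

[CX3H1](=O)[#6] describes an sp2 carbon with one H, double-bonded to O and single-bonded to carbon (an aldehyde).
(A) contains an aldehyde (-CHO), which satisfies every atom and bond constraint.
(B) has an acetyl/ketone group (-C(=O)CH3) but the carbonyl carbon has H0 (two carbon neighbours), not H1.
(C) has a methyl-ester group (-C(=O)OCH3) but the carbonyl carbon has H0, not H1.
So the answer is (A).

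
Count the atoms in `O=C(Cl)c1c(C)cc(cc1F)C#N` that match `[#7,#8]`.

The query [#7,#8] means: nitrogen or oxygen (comma = OR).
Check the 13 heavy atoms by environment: 6× c (aromatic) → no; 3× C → no; 1× N → match; 1× F → no; 1× O → match; 1× Cl → no.
Summing the matching environments: 1 + 1 = 2 matching atoms.

2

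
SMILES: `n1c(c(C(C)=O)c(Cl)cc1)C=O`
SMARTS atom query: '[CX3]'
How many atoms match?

The query [CX3] means: C with X3: aliphatic carbon with exactly 3 total connections.
Check the 12 heavy atoms by environment: 1× n (aromatic, X2) → no; 5× c (aromatic, X3) → no; 1× Cl (X1) → no; 2× C (X3) → match; 2× O (X1) → no; 1× C (X4) → no.
That gives 2 matching atoms.

2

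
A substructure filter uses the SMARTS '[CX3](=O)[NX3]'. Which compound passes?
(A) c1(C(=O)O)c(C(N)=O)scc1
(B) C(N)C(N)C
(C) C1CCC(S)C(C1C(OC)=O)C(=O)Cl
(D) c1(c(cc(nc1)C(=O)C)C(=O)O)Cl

A

[CX3](=O)[NX3] describes a carbonyl carbon bonded to a trivalent nitrogen (an amide).
(A) contains a primary amide (-C(=O)NH2), which satisfies every atom and bond constraint.
(B) has a primary amino group (-NH2) but the -NH2 is not attached to a carbonyl carbon.
(C) has a methyl-ester group (-C(=O)OCH3) but the carbonyl is bonded to O, not to an NX3 nitrogen.
(D) has a carboxylic acid group (-C(=O)OH) but the carbonyl is bonded to O, not to an NX3 nitrogen.
So the answer is (A).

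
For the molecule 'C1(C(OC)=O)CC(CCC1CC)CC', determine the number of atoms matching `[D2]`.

6

Check the 14 heavy atoms by environment: 4× C (D3) → no; 5× C (D2) → match; 3× C (D1) → no; 1× O (D1) → no; 1× O (D2) → match.
Summing the matching environments: 5 + 1 = 6 matching atoms.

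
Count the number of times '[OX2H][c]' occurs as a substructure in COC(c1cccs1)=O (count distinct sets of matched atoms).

0

[OX2H][c] is the SMARTS for a phenol: a hydroxyl oxygen attached to an aromatic carbon.
No fragment in the molecule satisfies every constraint, giving 0 matches.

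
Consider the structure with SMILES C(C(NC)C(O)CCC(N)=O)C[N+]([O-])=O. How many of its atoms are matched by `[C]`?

Check the 15 heavy atoms by environment: 8× C → match; 3× O → no; 2× N → no; 1× N (charge +1) → no; 1× O (charge -1) → no.
That gives 8 matching atoms.

8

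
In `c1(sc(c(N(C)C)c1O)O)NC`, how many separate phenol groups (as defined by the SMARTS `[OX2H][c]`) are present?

2

[OX2H][c] is the SMARTS for a phenol: a hydroxyl oxygen attached to an aromatic carbon.
The molecule carries 2 separate instances of a hydroxyl group (-OH) meeting every constraint; each maps to a distinct set of atoms, giving 2 matches.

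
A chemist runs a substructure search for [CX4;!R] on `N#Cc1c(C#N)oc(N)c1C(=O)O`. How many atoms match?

The query [CX4;!R] means: aliphatic carbon with four total connections, not in a ring.
Check the 13 heavy atoms by environment: 1× o (aromatic, X2, in 5-ring) → no; 4× c (aromatic, X3, in 5-ring) → no; 2× C (X2, acyclic) → no; 2× N (X1, acyclic) → no; 1× C (X3, acyclic) → no; 1× O (X1, acyclic) → no; 1× O (X2, acyclic) → no; 1× N (X3, acyclic) → no.
No environment satisfies the query, so 0 matching atoms.

0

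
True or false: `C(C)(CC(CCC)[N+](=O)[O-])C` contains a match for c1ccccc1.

The pattern c1ccccc1 describes six aromatic carbons in a ring — a benzene ring.
The closest candidate here is a methyl group (-CH3), but no six-membered all-carbon aromatic ring is present. No other fragment satisfies the full query, so there is no match.

False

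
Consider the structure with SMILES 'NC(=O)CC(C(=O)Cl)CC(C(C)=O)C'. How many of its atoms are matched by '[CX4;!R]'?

The query [CX4;!R] means: aliphatic carbon with four total connections, not in a ring.
Check the 14 heavy atoms by environment: 6× C (X4, acyclic) → match; 3× C (X3, acyclic) → no; 3× O (X1, acyclic) → no; 1× N (X3, acyclic) → no; 1× Cl (X1, acyclic) → no.
That gives 6 matching atoms.

6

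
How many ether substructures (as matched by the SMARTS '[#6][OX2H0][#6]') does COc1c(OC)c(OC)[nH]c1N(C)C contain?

[#6][OX2H0][#6] is the SMARTS for an ether: an aliphatic oxygen bridging two carbons with no H on the oxygen.
The molecule carries 3 separate instances of a methoxy ether (-OCH3) meeting every constraint; each maps to a distinct set of atoms, giving 3 matches.

3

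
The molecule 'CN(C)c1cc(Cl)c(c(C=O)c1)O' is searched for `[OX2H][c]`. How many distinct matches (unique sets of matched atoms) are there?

[OX2H][c] is the SMARTS for a phenol: a hydroxyl oxygen attached to an aromatic carbon.
Exactly one fragment in the molecule meets all constraints, giving 1 match.

1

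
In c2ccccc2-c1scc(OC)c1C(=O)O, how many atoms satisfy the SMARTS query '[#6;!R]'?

2

Check the 16 heavy atoms by environment: 1× s (aromatic, in 5-ring) → no; 4× c (aromatic, in 5-ring) → no; 3× O (acyclic) → no; 2× C (acyclic) → match; 6× c (aromatic, in 6-ring) → no.
That gives 2 matching atoms.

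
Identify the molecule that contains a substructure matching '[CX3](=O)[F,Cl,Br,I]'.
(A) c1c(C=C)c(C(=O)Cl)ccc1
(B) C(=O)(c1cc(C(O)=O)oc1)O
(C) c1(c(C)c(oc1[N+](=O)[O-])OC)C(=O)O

[CX3](=O)[F,Cl,Br,I] describes a carbonyl carbon bonded to a halogen (an acyl halide).
(A) contains an acyl chloride (-C(=O)Cl), which satisfies every atom and bond constraint.
(B) has a carboxylic acid group (-C(=O)OH) but the carbonyl is bonded to -OH, not to a halogen.
(C) has a carboxylic acid group (-C(=O)OH) but the carbonyl is bonded to -OH, not to a halogen.
So the answer is (A).

A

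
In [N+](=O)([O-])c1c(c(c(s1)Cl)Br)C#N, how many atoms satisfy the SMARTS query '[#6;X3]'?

The query [#6;X3] means: any carbon (aromatic or not) with three total connections.
Check the 12 heavy atoms by environment: 1× s (aromatic, X2) → no; 4× c (aromatic, X3) → match; 1× Cl (X1) → no; 1× C (X2) → no; 1× N (X1) → no; 1× N (charge +1, X3) → no; 1× O (charge -1, X1) → no; 1× O (X1) → no; 1× Br (X1) → no.
That gives 4 matching atoms.

4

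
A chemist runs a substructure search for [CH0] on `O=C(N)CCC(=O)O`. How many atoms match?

Check the 8 heavy atoms by environment: 2× C (H2) → no; 2× C (H0) → match; 2× O (H0) → no; 1× O (H1) → no; 1× N (H2) → no.
That gives 2 matching atoms.

2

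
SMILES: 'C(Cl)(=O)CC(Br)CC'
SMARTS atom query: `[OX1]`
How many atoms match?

The query [OX1] means: aliphatic oxygen with one total connection — typically a carbonyl =O or an oxide.
Check the 8 heavy atoms by environment: 4× C (X4) → no; 1× Br (X1) → no; 1× C (X3) → no; 1× O (X1) → match; 1× Cl (X1) → no.
That gives 1 matching atom.

1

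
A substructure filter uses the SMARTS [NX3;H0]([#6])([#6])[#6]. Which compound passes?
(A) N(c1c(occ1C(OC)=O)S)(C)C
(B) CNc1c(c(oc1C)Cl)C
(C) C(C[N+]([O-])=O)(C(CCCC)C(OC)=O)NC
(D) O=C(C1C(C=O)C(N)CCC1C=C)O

[NX3;H0]([#6])([#6])[#6] describes a trivalent nitrogen with no H, bonded to three carbons (a tertiary amine).
(A) contains a dimethylamino group (-N(CH3)2), which satisfies every atom and bond constraint.
(B) has an N-methylamino group (-NHCH3) but the nitrogen still has one H (H1), not H0.
(C) has an N-methylamino group (-NHCH3) but the nitrogen still has one H (H1), not H0.
(D) has a primary amino group (-NH2) but the nitrogen has H2, not H0 with three carbons.
So the answer is (A).

A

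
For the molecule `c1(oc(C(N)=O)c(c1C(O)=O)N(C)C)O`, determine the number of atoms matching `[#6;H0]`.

6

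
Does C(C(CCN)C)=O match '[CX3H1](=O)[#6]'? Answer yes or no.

The pattern [CX3H1](=O)[#6] describes an sp2 carbon with one H, double-bonded to O and single-bonded to carbon — an aldehyde.
The molecule carries an aldehyde (-CHO), whose atoms satisfy every constraint of the query, so the pattern matches.

Yes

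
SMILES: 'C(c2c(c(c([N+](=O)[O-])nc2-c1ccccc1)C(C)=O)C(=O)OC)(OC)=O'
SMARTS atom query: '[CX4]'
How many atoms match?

3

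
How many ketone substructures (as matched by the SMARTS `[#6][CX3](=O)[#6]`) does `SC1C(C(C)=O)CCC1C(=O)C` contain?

2

[#6][CX3](=O)[#6] is the SMARTS for a ketone: a carbonyl carbon (no H) flanked by two carbons.
The molecule carries 2 separate instances of an acetyl/ketone group (-C(=O)CH3) meeting every constraint; each maps to a distinct set of atoms, giving 2 matches.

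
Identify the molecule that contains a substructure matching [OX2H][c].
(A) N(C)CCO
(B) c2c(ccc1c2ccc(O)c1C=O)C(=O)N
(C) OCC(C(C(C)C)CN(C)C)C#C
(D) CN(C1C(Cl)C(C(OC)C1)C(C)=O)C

B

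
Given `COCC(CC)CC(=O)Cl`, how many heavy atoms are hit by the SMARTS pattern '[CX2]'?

0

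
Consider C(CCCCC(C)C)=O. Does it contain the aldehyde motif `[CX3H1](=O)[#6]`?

Yes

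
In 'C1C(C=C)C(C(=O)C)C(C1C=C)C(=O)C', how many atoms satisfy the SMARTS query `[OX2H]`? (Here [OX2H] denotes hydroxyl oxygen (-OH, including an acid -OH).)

Check the 15 heavy atoms by environment: 4× C (H1, X4) → no; 1× C (H2, X4) → no; 2× C (H1, X3) → no; 2× C (H2, X3) → no; 2× C (H0, X3) → no; 2× O (H0, X1) → no; 2× C (H3, X4) → no.
No environment satisfies the query, so 0 matching atoms.

0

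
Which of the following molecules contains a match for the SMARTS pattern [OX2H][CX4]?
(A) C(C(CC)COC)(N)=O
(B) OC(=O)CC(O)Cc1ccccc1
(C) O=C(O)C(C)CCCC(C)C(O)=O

B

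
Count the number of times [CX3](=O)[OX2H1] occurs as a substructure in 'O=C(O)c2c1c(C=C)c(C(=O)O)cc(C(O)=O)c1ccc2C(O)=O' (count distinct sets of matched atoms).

4

[CX3](=O)[OX2H1] is the SMARTS for a carboxylic acid: an sp2 carbon double-bonded to O and single-bonded to an -OH oxygen.
The molecule carries 4 separate instances of a carboxylic acid group (-C(=O)OH) meeting every constraint; each maps to a distinct set of atoms, giving 4 matches.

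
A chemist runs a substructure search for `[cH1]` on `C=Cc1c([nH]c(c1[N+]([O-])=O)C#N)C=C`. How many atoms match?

0

The query [cH1] means: aromatic carbon bearing exactly one hydrogen.
Check the 14 heavy atoms by environment: 1× n (aromatic, H1) → no; 4× c (aromatic, H0) → no; 1× N (charge +1, H0) → no; 1× O (charge -1, H0) → no; 1× O (H0) → no; 1× C (H0) → no; 1× N (H0) → no; 2× C (H1) → no; 2× C (H2) → no.
No environment satisfies the query, so 0 matching atoms.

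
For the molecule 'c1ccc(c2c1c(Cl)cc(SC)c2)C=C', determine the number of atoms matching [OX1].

0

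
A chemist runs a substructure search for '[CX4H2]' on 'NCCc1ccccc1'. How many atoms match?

The query [CX4H2] means: sp3 carbon (X4) with exactly two hydrogens.
Check the 9 heavy atoms by environment: 2× C (H2, X4) → match; 1× N (H2, X3) → no; 1× c (aromatic, H0, X3) → no; 5× c (aromatic, H1, X3) → no.
That gives 2 matching atoms.

2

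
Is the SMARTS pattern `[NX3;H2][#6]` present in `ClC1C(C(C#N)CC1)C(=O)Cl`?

The pattern [NX3;H2][#6] describes a trivalent nitrogen with two H attached to carbon — a primary amine.
The closest candidate here is a nitrile (-C#N), but the nitrogen is NX1 (triple-bonded), not NX3 with two H. No other fragment satisfies the full query, so there is no match.

No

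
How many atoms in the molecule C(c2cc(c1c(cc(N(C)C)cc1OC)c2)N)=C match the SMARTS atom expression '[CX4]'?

3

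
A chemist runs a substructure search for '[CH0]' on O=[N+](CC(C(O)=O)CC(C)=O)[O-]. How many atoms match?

2

The query [CH0] means: aliphatic carbon with no attached hydrogen.
Check the 12 heavy atoms by environment: 2× C (H2) → no; 1× C (H1) → no; 2× C (H0) → match; 3× O (H0) → no; 1× C (H3) → no; 1× O (H1) → no; 1× N (charge +1, H0) → no; 1× O (charge -1, H0) → no.
That gives 2 matching atoms.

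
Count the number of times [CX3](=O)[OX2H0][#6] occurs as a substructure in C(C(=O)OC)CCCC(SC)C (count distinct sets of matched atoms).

1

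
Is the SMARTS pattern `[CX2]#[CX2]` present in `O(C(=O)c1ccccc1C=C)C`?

The pattern [CX2]#[CX2] describes a carbon-carbon triple bond — an alkyne.
The closest candidate here is a vinyl group (-CH=CH2), but the C=C is a double bond; both carbons are CX3, not CX2. No other fragment satisfies the full query, so there is no match.

No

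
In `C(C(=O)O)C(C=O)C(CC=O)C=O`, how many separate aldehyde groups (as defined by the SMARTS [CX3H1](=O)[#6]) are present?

[CX3H1](=O)[#6] is the SMARTS for an aldehyde: an sp2 carbon with one H, double-bonded to O and single-bonded to carbon.
The molecule carries 3 separate instances of an aldehyde (-CHO) meeting every constraint; each maps to a distinct set of atoms, giving 3 matches.

3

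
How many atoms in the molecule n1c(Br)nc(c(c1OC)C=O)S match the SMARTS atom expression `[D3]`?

The query [D3] means: atom with exactly three heavy-atom neighbours.
Check the 12 heavy atoms by environment: 2× n (aromatic, D2) → no; 4× c (aromatic, D3) → match; 1× C (D2) → no; 1× O (D1) → no; 1× S (D1) → no; 1× Br (D1) → no; 1× O (D2) → no; 1× C (D1) → no.
That gives 4 matching atoms.

4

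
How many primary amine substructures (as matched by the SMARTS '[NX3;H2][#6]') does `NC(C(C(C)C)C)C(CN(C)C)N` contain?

2

[NX3;H2][#6] is the SMARTS for a primary amine: a trivalent nitrogen with two H attached to carbon.
The molecule carries 2 separate instances of a primary amino group (-NH2) meeting every constraint; each maps to a distinct set of atoms, giving 2 matches.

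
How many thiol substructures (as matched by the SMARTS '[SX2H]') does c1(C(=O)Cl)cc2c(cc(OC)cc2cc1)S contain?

[SX2H] is the SMARTS for a thiol: an aliphatic sulfur with two connections, one being H.
Exactly one fragment in the molecule meets all constraints, giving 1 match.

1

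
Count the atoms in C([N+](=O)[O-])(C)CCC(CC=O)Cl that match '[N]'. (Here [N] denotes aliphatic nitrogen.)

1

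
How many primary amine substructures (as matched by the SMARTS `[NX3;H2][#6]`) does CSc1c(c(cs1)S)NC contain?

0

[NX3;H2][#6] is the SMARTS for a primary amine: a trivalent nitrogen with two H attached to carbon.
The molecule has an N-methylamino group (-NHCH3), but the nitrogen bears two carbons and only one H (H1), not H2; nothing else fits, so there are 0 matches.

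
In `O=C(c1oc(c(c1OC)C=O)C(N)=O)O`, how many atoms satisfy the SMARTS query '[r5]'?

5

The query [r5] means: r5 matches atoms in a five-membered ring.
Check the 15 heavy atoms by environment: 1× o (aromatic, in 5-ring) → match; 4× c (aromatic, in 5-ring) → match; 4× C (acyclic) → no; 5× O (acyclic) → no; 1× N (acyclic) → no.
Summing the matching environments: 1 + 4 = 5 matching atoms.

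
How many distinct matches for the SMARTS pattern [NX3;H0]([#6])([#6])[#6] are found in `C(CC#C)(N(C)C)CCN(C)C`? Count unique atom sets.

[NX3;H0]([#6])([#6])[#6] is the SMARTS for a tertiary amine: a trivalent nitrogen with no H, bonded to three carbons.
The molecule carries 2 separate instances of a dimethylamino group (-N(CH3)2) meeting every constraint; each maps to a distinct set of atoms, giving 2 matches.

2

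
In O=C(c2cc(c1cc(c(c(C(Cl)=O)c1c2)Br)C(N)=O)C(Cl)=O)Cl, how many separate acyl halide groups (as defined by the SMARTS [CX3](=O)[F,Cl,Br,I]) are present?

[CX3](=O)[F,Cl,Br,I] is the SMARTS for an acyl halide: a carbonyl carbon bonded to a halogen.
The molecule carries 3 separate instances of an acyl chloride (-C(=O)Cl) meeting every constraint; each maps to a distinct set of atoms, giving 3 matches.

3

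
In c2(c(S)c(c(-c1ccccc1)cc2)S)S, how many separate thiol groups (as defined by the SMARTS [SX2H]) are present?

[SX2H] is the SMARTS for a thiol: an aliphatic sulfur with two connections, one being H.
The molecule carries 3 separate instances of a thiol (-SH) meeting every constraint; each maps to a distinct set of atoms, giving 3 matches.

3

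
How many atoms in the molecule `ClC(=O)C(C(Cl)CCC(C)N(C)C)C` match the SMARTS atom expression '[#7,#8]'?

2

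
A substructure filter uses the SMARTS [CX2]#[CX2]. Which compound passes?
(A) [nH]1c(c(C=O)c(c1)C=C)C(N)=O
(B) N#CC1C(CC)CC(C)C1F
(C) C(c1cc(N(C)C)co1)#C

C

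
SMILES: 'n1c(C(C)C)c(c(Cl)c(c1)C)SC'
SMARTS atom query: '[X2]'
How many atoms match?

2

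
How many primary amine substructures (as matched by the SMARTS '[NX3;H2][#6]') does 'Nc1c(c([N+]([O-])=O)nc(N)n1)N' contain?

3

[NX3;H2][#6] is the SMARTS for a primary amine: a trivalent nitrogen with two H attached to carbon.
The molecule carries 3 separate instances of a primary amino group (-NH2) meeting every constraint; each maps to a distinct set of atoms, giving 3 matches.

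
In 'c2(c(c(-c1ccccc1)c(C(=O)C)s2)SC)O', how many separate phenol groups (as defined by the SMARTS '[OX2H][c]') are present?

[OX2H][c] is the SMARTS for a phenol: a hydroxyl oxygen attached to an aromatic carbon.
Exactly one fragment in the molecule meets all constraints, giving 1 match.

1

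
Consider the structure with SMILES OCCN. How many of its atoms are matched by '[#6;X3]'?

The query [#6;X3] means: any carbon (aromatic or not) with three total connections.
Check the 4 heavy atoms by environment: 2× C (X4) → no; 1× N (X3) → no; 1× O (X2) → no.
No environment satisfies the query, so 0 matching atoms.

0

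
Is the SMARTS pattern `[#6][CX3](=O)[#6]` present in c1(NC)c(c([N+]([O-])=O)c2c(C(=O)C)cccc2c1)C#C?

The pattern [#6][CX3](=O)[#6] describes a carbonyl carbon (no H) flanked by two carbons — a ketone.
The molecule carries an acetyl/ketone group (-C(=O)CH3), whose atoms satisfy every constraint of the query, so the pattern matches.

Yes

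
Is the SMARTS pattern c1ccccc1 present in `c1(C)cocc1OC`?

The pattern c1ccccc1 describes six aromatic carbons in a ring — a benzene ring.
The closest candidate here is a methyl group (-CH3), but no six-membered all-carbon aromatic ring is present. No other fragment satisfies the full query, so there is no match.

No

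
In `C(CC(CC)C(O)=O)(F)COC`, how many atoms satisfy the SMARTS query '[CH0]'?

1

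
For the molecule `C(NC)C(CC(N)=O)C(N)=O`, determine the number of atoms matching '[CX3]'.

The query [CX3] means: C with X3: aliphatic carbon with exactly 3 total connections.
Check the 11 heavy atoms by environment: 4× C (X4) → no; 2× C (X3) → match; 2× O (X1) → no; 3× N (X3) → no.
That gives 2 matching atoms.

2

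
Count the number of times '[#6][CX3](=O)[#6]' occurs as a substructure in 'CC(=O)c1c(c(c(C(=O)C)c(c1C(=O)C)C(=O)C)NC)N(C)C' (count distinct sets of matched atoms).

4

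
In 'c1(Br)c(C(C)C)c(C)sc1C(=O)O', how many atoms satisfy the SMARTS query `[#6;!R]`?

5

Check the 13 heavy atoms by environment: 1× s (aromatic, in 5-ring) → no; 4× c (aromatic, in 5-ring) → no; 5× C (acyclic) → match; 1× Br (acyclic) → no; 2× O (acyclic) → no.
That gives 5 matching atoms.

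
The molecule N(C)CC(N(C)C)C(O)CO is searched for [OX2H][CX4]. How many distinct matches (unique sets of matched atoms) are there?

2

[OX2H][CX4] is the SMARTS for an aliphatic alcohol: a hydroxyl oxygen bound to an sp3 (X4) carbon.
The molecule carries 2 separate instances of a hydroxyl group (-OH) meeting every constraint; each maps to a distinct set of atoms, giving 2 matches.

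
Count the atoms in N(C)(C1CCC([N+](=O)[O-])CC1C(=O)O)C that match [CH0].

1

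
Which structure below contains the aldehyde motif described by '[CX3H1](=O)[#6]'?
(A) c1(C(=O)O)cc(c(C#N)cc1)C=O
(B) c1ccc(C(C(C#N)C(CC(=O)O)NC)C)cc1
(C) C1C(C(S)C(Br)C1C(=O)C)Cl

A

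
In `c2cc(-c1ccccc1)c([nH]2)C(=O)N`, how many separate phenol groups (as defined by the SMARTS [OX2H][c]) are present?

0

[OX2H][c] is the SMARTS for a phenol: a hydroxyl oxygen attached to an aromatic carbon.
No fragment in the molecule satisfies every constraint, giving 0 matches.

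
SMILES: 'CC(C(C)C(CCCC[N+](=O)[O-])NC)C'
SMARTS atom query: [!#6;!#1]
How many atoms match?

4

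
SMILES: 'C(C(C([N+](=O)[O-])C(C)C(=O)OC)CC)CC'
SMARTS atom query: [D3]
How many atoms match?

5

The query [D3] means: atom with exactly three heavy-atom neighbours.
Check the 16 heavy atoms by environment: 4× C (D1) → no; 4× C (D3) → match; 3× C (D2) → no; 1× N (charge +1, D3) → match; 1× O (charge -1, D1) → no; 2× O (D1) → no; 1× O (D2) → no.
Summing the matching environments: 4 + 1 = 5 matching atoms.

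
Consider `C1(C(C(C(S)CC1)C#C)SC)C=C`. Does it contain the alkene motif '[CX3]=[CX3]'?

Yes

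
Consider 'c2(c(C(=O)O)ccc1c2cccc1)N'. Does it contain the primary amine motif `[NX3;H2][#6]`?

Yes

The pattern [NX3;H2][#6] describes a trivalent nitrogen with two H attached to carbon — a primary amine.
The molecule carries a primary amino group (-NH2), whose atoms satisfy every constraint of the query, so the pattern matches.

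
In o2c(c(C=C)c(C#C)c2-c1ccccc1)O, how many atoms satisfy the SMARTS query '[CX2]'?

2

The query [CX2] means: C with X2: aliphatic carbon with exactly 2 total connections.
Check the 16 heavy atoms by environment: 1× o (aromatic, X2) → no; 10× c (aromatic, X3) → no; 2× C (X2) → match; 1× O (X2) → no; 2× C (X3) → no.
That gives 2 matching atoms.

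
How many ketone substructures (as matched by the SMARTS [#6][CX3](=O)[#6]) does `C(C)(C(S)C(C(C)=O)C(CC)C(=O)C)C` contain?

[#6][CX3](=O)[#6] is the SMARTS for a ketone: a carbonyl carbon (no H) flanked by two carbons.
The molecule carries 2 separate instances of an acetyl/ketone group (-C(=O)CH3) meeting every constraint; each maps to a distinct set of atoms, giving 2 matches.

2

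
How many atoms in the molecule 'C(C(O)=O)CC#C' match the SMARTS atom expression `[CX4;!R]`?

2

The query [CX4;!R] means: aliphatic carbon with four total connections, not in a ring.
Check the 7 heavy atoms by environment: 2× C (X4, acyclic) → match; 1× C (X3, acyclic) → no; 1× O (X1, acyclic) → no; 1× O (X2, acyclic) → no; 2× C (X2, acyclic) → no.
That gives 2 matching atoms.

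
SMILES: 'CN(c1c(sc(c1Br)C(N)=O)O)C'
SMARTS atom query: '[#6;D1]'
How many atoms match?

Check the 13 heavy atoms by environment: 1× s (aromatic, D2) → no; 4× c (aromatic, D3) → no; 1× N (D3) → no; 2× C (D1) → match; 1× C (D3) → no; 2× O (D1) → no; 1× N (D1) → no; 1× Br (D1) → no.
That gives 2 matching atoms.

2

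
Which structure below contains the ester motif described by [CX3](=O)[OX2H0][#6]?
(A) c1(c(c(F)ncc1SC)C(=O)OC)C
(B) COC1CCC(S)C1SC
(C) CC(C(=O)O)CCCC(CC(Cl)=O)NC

A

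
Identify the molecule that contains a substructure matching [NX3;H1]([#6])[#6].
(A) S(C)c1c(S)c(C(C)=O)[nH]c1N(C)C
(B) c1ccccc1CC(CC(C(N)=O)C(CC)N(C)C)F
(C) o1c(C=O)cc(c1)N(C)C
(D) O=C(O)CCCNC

D

[NX3;H1]([#6])[#6] describes a trivalent nitrogen with one H, bonded to two carbons (a secondary amine).
(A) has a dimethylamino group (-N(CH3)2) but the nitrogen has H0, not H1.
(B) has a primary amide (-C(=O)NH2) but the -C(=O)NH2 nitrogen has H2, not H1.
(C) has a dimethylamino group (-N(CH3)2) but the nitrogen has H0, not H1.
(D) contains an N-methylamino group (-NHCH3), which satisfies every atom and bond constraint.
So the answer is (D).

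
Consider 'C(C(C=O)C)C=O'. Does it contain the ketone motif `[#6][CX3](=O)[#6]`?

The pattern [#6][CX3](=O)[#6] describes a carbonyl carbon (no H) flanked by two carbons — a ketone.
The closest candidate here is an aldehyde (-CHO), but the carbonyl carbon has H1, so it is not flanked by two carbons. No other fragment satisfies the full query, so there is no match.

No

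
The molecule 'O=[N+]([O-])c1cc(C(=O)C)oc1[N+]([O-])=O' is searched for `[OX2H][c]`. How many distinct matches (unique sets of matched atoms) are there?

0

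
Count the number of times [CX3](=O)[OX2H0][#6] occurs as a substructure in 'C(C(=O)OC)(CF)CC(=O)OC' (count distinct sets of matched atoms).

2

[CX3](=O)[OX2H0][#6] is the SMARTS for an ester: a carbonyl carbon bonded to an oxygen that is itself bonded to carbon (no H on that O).
The molecule carries 2 separate instances of a methyl-ester group (-C(=O)OCH3) meeting every constraint; each maps to a distinct set of atoms, giving 2 matches.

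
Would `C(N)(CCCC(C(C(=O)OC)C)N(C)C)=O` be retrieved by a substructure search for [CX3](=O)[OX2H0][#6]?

The pattern [CX3](=O)[OX2H0][#6] describes a carbonyl carbon bonded to an oxygen that is itself bonded to carbon (no H on that O) — an ester.
The molecule carries a methyl-ester group (-C(=O)OCH3), whose atoms satisfy every constraint of the query, so the pattern matches.

Yes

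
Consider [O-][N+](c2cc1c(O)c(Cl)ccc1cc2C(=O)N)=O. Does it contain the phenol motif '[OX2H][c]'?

The pattern [OX2H][c] describes a hydroxyl oxygen attached to an aromatic carbon — a phenol.
The molecule carries a hydroxyl group (-OH), whose atoms satisfy every constraint of the query, so the pattern matches.

Yes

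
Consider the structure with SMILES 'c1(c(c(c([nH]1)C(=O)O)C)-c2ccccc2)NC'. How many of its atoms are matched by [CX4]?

2

The query [CX4] means: C with X4: aliphatic carbon with exactly 4 total connections (bonds + H).
Check the 17 heavy atoms by environment: 1× n (aromatic, X3) → no; 10× c (aromatic, X3) → no; 1× C (X3) → no; 1× O (X1) → no; 1× O (X2) → no; 2× C (X4) → match; 1× N (X3) → no.
That gives 2 matching atoms.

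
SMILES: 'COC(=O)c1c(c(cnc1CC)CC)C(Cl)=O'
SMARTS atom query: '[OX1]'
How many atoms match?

2

Check the 17 heavy atoms by environment: 1× n (aromatic, X2) → no; 5× c (aromatic, X3) → no; 5× C (X4) → no; 2× C (X3) → no; 2× O (X1) → match; 1× O (X2) → no; 1× Cl (X1) → no.
That gives 2 matching atoms.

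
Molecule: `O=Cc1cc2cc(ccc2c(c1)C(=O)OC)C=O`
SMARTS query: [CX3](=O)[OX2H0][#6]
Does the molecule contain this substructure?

The pattern [CX3](=O)[OX2H0][#6] describes a carbonyl carbon bonded to an oxygen that is itself bonded to carbon (no H on that O) — an ester.
The molecule carries a methyl-ester group (-C(=O)OCH3), whose atoms satisfy every constraint of the query, so the pattern matches.

Yes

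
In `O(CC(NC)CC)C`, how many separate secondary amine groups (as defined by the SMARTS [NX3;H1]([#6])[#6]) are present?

[NX3;H1]([#6])[#6] is the SMARTS for a secondary amine: a trivalent nitrogen with one H, bonded to two carbons.
Exactly one fragment in the molecule meets all constraints, giving 1 match.

1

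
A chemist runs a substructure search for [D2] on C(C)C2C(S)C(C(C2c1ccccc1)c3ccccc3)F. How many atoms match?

11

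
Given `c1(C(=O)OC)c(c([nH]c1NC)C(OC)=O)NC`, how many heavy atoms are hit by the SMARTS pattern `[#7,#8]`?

Check the 17 heavy atoms by environment: 1× n (aromatic) → match; 4× c (aromatic) → no; 6× C → no; 4× O → match; 2× N → match.
Summing the matching environments: 1 + 4 + 2 = 7 matching atoms.

7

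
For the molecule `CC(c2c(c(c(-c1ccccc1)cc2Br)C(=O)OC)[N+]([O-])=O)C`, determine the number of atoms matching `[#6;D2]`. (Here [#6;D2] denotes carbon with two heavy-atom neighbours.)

6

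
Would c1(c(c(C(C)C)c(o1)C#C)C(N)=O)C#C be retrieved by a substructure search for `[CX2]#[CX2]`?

Yes

The pattern [CX2]#[CX2] describes a carbon-carbon triple bond — an alkyne.
The molecule carries an ethynyl group (-C#CH), whose atoms satisfy every constraint of the query, so the pattern matches.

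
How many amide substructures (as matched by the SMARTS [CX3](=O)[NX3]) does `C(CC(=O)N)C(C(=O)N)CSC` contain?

[CX3](=O)[NX3] is the SMARTS for an amide: a carbonyl carbon bonded to a trivalent nitrogen.
The molecule carries 2 separate instances of a primary amide (-C(=O)NH2) meeting every constraint; each maps to a distinct set of atoms, giving 2 matches.

2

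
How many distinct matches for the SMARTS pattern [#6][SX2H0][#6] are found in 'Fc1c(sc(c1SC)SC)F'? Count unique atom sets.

[#6][SX2H0][#6] is the SMARTS for a thioether: an aliphatic sulfur bridging two carbons with no H on the sulfur.
The molecule carries 2 separate instances of a methylthio ether (-SCH3) meeting every constraint; each maps to a distinct set of atoms, giving 2 matches.

2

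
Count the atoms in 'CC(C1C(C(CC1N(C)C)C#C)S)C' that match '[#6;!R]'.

7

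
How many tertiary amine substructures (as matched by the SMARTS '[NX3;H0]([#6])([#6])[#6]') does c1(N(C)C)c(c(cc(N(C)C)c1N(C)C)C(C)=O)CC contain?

3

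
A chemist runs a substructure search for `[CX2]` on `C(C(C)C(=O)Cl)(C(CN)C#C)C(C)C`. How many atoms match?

Check the 14 heavy atoms by environment: 8× C (X4) → no; 1× C (X3) → no; 1× O (X1) → no; 1× Cl (X1) → no; 2× C (X2) → match; 1× N (X3) → no.
That gives 2 matching atoms.

2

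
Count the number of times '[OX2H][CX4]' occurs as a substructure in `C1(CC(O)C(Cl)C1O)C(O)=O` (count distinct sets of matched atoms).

2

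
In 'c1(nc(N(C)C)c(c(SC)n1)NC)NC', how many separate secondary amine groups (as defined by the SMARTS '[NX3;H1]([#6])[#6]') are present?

2

[NX3;H1]([#6])[#6] is the SMARTS for a secondary amine: a trivalent nitrogen with one H, bonded to two carbons.
The molecule carries 2 separate instances of an N-methylamino group (-NHCH3) meeting every constraint; each maps to a distinct set of atoms, giving 2 matches.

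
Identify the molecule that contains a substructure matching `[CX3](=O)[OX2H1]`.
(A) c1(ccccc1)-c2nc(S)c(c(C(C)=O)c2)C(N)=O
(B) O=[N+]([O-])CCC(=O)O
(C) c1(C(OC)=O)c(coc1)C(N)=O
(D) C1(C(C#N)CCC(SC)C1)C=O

[CX3](=O)[OX2H1] describes an sp2 carbon double-bonded to O and single-bonded to an -OH oxygen (a carboxylic acid).
(A) has a primary amide (-C(=O)NH2) but the carbonyl is bonded to N, not to an -OH oxygen.
(B) contains a carboxylic acid group (-C(=O)OH), which satisfies every atom and bond constraint.
(C) has a primary amide (-C(=O)NH2) but the carbonyl is bonded to N, not to an -OH oxygen.
(D) has an aldehyde (-CHO) but there is no singly-bonded oxygen on the carbonyl carbon.
So the answer is (B).

B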